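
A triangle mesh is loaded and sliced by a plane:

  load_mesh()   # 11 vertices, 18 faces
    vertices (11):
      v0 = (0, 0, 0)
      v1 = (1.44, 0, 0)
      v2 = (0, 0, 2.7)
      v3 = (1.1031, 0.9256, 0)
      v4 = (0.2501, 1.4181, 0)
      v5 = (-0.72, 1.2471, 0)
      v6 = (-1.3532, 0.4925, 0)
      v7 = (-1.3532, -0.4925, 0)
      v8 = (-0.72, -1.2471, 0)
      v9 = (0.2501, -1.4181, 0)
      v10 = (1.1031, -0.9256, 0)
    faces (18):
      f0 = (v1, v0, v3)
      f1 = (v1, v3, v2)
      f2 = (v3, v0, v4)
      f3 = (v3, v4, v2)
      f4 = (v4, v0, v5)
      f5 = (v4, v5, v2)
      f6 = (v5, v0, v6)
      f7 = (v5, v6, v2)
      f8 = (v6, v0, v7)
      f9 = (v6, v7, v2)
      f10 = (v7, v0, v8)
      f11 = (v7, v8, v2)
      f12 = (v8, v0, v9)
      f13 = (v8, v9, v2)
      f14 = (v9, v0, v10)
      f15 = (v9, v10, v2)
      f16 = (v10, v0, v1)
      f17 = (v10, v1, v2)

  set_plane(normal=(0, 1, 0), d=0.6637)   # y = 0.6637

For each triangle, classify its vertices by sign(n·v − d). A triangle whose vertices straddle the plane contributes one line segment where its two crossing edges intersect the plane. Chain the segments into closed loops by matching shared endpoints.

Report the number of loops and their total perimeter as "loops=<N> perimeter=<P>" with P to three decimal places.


Straddling triangles (8 of 18):
  (v1,v0,v3) [--+] → (0.790976, 0.6637, 0)–(1.19843, 0.6637, 0)  len=0.4075
  (v1,v3,v2) [-+-] → (1.19843, 0.6637, 0)–(0.790976, 0.6637, 0.763969)  len=0.8658
  (v3,v0,v4) [+-+] → (0.790976, 0.6637, 0)–(0.117052, 0.6637, 0)  len=0.6739
  (v3,v4,v2) [++-] → (0.117052, 0.6637, 1.43634)–(0.790976, 0.6637, 0.763969)  len=0.9520
  (v4,v0,v5) [+-+] → (0.117052, 0.6637, 0)–(-0.38318, 0.6637, 0)  len=0.5002
  (v4,v5,v2) [++-] → (-0.38318, 0.6637, 1.26307)–(0.117052, 0.6637, 1.43634)  len=0.5294
  (v5,v0,v6) [+--] → (-0.38318, 0.6637, 0)–(-1.20954, 0.6637, 0)  len=0.8264
  (v5,v6,v2) [+--] → (-1.20954, 0.6637, 0)–(-0.38318, 0.6637, 1.26307)  len=1.5094

Chained into 1 loop(s):
  loop 1: 8 segments, perimeter = 6.2646
Total perimeter = 6.265

loops=1 perimeter=6.265


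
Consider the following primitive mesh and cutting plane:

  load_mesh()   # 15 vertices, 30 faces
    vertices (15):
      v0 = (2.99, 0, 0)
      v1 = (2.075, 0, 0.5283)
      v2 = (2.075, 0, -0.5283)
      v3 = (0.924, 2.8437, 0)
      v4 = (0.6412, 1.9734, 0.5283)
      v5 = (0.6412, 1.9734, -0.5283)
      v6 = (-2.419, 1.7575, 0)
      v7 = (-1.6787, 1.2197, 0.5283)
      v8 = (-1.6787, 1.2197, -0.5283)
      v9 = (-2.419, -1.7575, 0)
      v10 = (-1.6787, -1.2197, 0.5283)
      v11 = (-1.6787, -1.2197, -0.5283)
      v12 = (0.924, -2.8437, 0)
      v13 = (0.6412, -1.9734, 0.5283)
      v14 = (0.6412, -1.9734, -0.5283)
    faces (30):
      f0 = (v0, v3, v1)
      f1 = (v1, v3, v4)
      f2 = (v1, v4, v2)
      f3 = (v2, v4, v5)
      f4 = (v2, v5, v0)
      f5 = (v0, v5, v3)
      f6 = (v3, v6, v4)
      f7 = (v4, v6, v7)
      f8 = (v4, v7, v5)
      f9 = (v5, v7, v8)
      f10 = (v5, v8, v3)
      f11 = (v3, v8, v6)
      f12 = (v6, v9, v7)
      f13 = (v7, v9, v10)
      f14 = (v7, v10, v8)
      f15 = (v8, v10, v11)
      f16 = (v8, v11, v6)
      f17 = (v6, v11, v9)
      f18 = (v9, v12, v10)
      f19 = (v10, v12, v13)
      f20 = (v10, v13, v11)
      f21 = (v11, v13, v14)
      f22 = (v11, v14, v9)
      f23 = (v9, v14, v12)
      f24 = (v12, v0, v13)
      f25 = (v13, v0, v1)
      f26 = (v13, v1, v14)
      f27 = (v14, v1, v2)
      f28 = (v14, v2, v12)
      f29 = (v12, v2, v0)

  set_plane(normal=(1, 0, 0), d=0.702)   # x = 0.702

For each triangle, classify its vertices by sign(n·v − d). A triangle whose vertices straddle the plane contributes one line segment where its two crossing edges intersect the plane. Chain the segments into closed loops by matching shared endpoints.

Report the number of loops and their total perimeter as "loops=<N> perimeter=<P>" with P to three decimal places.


loops=2 perimeter=6.242

Straddling triangles (16 of 30):
  (v1,v3,v4) [++-] → (0.702, 2.16051, 0.414719)–(0.702, 1.88972, 0.5283)  len=0.2936
  (v1,v4,v2) [+-+] → (0.702, 1.88972, 0.5283)–(0.702, 1.88972, 0.483495)  len=0.0448
  (v2,v4,v5) [+--] → (0.702, 1.88972, 0.483495)–(0.702, 1.88972, -0.5283)  len=1.0118
  (v2,v5,v0) [+-+] → (0.702, 1.88972, -0.5283)–(0.702, 1.92232, -0.514625)  len=0.0354
  (v0,v5,v3) [+-+] → (0.702, 1.92232, -0.514625)–(0.702, 2.16051, -0.414719)  len=0.2583
  (v3,v6,v4) [+--] → (0.702, 2.77157, 0)–(0.702, 2.16051, 0.414719)  len=0.7385
  (v5,v8,v3) [--+] → (0.702, 2.70518, -0.0450619)–(0.702, 2.16051, -0.414719)  len=0.6583
  (v3,v8,v6) [+--] → (0.702, 2.70518, -0.0450619)–(0.702, 2.77157, 0)  len=0.0802
  (v9,v12,v10) [-+-] → (0.702, -2.77157, 0)–(0.702, -2.70518, 0.0450619)  len=0.0802
  (v10,v12,v13) [-+-] → (0.702, -2.70518, 0.0450619)–(0.702, -2.16051, 0.414719)  len=0.6583
  (v9,v14,v12) [--+] → (0.702, -2.16051, -0.414719)–(0.702, -2.77157, 0)  len=0.7385
  (v12,v0,v13) [++-] → (0.702, -1.92232, 0.514625)–(0.702, -2.16051, 0.414719)  len=0.2583
  (v13,v0,v1) [-++] → (0.702, -1.92232, 0.514625)–(0.702, -1.88972, 0.5283)  len=0.0354
  (v13,v1,v14) [-+-] → (0.702, -1.88972, 0.5283)–(0.702, -1.88972, -0.483495)  len=1.0118
  (v14,v1,v2) [-++] → (0.702, -1.88972, -0.483495)–(0.702, -1.88972, -0.5283)  len=0.0448
  (v14,v2,v12) [-++] → (0.702, -1.88972, -0.5283)–(0.702, -2.16051, -0.414719)  len=0.2936

Chained into 2 loop(s):
  loop 1: 8 segments, perimeter = 3.1209
  loop 2: 8 segments, perimeter = 3.1209
Total perimeter = 6.242


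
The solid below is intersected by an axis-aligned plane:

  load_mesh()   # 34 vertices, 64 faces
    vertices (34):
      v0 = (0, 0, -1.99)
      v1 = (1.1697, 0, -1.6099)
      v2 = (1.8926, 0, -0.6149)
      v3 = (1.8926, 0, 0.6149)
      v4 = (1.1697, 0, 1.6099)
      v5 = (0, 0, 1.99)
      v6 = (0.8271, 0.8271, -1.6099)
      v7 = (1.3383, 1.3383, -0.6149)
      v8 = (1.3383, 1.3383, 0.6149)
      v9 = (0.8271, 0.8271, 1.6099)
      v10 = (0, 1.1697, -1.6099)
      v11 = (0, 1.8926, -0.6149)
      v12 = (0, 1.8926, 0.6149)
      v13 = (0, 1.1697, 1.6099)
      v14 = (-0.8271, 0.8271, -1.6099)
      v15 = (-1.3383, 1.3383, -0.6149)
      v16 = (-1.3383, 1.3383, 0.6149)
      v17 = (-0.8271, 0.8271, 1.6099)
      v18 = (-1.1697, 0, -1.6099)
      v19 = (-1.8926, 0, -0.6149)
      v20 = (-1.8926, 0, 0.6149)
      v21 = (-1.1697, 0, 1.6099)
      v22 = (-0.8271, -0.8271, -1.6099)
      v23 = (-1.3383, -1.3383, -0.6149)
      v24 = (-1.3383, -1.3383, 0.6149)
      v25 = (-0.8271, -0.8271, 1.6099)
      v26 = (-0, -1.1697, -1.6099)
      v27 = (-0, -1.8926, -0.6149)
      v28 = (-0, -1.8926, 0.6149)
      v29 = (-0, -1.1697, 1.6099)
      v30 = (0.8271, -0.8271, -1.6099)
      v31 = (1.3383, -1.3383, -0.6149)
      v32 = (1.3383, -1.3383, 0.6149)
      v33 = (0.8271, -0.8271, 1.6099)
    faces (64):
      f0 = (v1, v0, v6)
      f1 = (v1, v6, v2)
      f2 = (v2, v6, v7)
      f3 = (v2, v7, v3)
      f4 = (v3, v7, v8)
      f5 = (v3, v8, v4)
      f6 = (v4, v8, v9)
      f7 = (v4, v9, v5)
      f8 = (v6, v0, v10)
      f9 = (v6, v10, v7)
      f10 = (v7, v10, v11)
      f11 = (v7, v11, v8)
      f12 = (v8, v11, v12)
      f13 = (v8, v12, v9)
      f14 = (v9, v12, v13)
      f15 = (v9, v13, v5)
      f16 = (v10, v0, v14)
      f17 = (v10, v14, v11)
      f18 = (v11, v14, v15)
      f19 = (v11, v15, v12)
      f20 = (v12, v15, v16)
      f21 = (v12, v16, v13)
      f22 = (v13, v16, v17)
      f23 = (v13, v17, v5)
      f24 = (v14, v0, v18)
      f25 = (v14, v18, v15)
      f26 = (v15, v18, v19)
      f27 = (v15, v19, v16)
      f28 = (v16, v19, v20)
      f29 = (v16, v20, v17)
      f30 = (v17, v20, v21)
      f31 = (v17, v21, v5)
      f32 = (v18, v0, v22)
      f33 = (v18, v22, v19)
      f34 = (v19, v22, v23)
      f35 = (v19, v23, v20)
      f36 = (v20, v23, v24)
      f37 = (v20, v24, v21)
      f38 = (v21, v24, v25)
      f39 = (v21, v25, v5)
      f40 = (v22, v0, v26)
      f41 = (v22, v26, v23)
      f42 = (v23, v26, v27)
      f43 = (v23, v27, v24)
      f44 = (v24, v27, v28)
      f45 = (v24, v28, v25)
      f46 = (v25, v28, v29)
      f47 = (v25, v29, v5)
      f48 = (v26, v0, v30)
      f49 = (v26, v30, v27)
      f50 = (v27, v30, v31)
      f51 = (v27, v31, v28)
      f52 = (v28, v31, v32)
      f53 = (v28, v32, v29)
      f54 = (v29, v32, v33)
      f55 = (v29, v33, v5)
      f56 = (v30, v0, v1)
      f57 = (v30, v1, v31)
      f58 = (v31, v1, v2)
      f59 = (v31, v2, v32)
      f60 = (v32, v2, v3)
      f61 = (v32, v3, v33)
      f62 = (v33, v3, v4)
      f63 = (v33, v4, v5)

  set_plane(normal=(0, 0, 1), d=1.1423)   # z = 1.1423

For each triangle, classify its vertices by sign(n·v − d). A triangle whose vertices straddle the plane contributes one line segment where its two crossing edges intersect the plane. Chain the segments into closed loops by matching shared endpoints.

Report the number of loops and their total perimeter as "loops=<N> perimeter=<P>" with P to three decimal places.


loops=1 perimeter=9.242

Straddling triangles (16 of 64):
  (v3,v8,v4) [--+] → (1.24893, 0.628934, 1.1423)–(1.50943, 0, 1.1423)  len=0.6807
  (v4,v8,v9) [+-+] → (1.24893, 0.628934, 1.1423)–(1.06734, 1.06734, 1.1423)  len=0.4745
  (v8,v12,v9) [--+] → (0.438405, 1.32783, 1.1423)–(1.06734, 1.06734, 1.1423)  len=0.6807
  (v9,v12,v13) [+-+] → (0.438405, 1.32783, 1.1423)–(0, 1.50943, 1.1423)  len=0.4745
  (v12,v16,v13) [--+] → (-0.628934, 1.24893, 1.1423)–(0, 1.50943, 1.1423)  len=0.6807
  (v13,v16,v17) [+-+] → (-0.628934, 1.24893, 1.1423)–(-1.06734, 1.06734, 1.1423)  len=0.4745
  (v16,v20,v17) [--+] → (-1.32783, 0.438405, 1.1423)–(-1.06734, 1.06734, 1.1423)  len=0.6807
  (v17,v20,v21) [+-+] → (-1.32783, 0.438405, 1.1423)–(-1.50943, 0, 1.1423)  len=0.4745
  (v20,v24,v21) [--+] → (-1.24893, -0.628934, 1.1423)–(-1.50943, 0, 1.1423)  len=0.6807
  (v21,v24,v25) [+-+] → (-1.24893, -0.628934, 1.1423)–(-1.06734, -1.06734, 1.1423)  len=0.4745
  (v24,v28,v25) [--+] → (-0.438405, -1.32783, 1.1423)–(-1.06734, -1.06734, 1.1423)  len=0.6807
  (v25,v28,v29) [+-+] → (-0.438405, -1.32783, 1.1423)–(0, -1.50943, 1.1423)  len=0.4745
  (v28,v32,v29) [--+] → (0.628934, -1.24893, 1.1423)–(0, -1.50943, 1.1423)  len=0.6807
  (v29,v32,v33) [+-+] → (0.628934, -1.24893, 1.1423)–(1.06734, -1.06734, 1.1423)  len=0.4745
  (v32,v3,v33) [--+] → (1.32783, -0.438405, 1.1423)–(1.06734, -1.06734, 1.1423)  len=0.6807
  (v33,v3,v4) [+-+] → (1.32783, -0.438405, 1.1423)–(1.50943, 0, 1.1423)  len=0.4745

Chained into 1 loop(s):
  loop 1: 16 segments, perimeter = 9.2422
Total perimeter = 9.242


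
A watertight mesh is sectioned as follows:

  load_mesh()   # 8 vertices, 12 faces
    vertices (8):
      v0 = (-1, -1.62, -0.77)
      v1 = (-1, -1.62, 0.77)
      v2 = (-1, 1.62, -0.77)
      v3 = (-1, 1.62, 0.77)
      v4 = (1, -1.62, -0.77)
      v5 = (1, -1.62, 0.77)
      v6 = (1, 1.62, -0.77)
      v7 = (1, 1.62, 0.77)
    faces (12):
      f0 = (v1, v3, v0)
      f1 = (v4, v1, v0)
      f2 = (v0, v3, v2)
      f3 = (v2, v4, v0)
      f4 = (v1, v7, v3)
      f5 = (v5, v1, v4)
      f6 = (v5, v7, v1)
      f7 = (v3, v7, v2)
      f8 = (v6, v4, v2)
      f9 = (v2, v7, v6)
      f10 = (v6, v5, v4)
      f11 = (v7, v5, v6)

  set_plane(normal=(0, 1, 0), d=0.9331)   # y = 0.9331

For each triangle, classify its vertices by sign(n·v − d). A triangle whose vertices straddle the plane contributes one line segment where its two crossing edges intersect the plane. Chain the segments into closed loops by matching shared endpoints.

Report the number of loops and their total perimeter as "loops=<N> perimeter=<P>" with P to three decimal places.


Straddling triangles (8 of 12):
  (v1,v3,v0) [-+-] → (-1, 0.9331, 0.77)–(-1, 0.9331, 0.44351)  len=0.3265
  (v0,v3,v2) [-++] → (-1, 0.9331, 0.44351)–(-1, 0.9331, -0.77)  len=1.2135
  (v2,v4,v0) [+--] → (-0.575988, 0.9331, -0.77)–(-1, 0.9331, -0.77)  len=0.4240
  (v1,v7,v3) [-++] → (0.575988, 0.9331, 0.77)–(-1, 0.9331, 0.77)  len=1.5760
  (v5,v7,v1) [-+-] → (1, 0.9331, 0.77)–(0.575988, 0.9331, 0.77)  len=0.4240
  (v6,v4,v2) [+-+] → (1, 0.9331, -0.77)–(-0.575988, 0.9331, -0.77)  len=1.5760
  (v6,v5,v4) [+--] → (1, 0.9331, -0.44351)–(1, 0.9331, -0.77)  len=0.3265
  (v7,v5,v6) [+-+] → (1, 0.9331, 0.77)–(1, 0.9331, -0.44351)  len=1.2135

Chained into 1 loop(s):
  loop 1: 8 segments, perimeter = 7.0800
Total perimeter = 7.080

loops=1 perimeter=7.080


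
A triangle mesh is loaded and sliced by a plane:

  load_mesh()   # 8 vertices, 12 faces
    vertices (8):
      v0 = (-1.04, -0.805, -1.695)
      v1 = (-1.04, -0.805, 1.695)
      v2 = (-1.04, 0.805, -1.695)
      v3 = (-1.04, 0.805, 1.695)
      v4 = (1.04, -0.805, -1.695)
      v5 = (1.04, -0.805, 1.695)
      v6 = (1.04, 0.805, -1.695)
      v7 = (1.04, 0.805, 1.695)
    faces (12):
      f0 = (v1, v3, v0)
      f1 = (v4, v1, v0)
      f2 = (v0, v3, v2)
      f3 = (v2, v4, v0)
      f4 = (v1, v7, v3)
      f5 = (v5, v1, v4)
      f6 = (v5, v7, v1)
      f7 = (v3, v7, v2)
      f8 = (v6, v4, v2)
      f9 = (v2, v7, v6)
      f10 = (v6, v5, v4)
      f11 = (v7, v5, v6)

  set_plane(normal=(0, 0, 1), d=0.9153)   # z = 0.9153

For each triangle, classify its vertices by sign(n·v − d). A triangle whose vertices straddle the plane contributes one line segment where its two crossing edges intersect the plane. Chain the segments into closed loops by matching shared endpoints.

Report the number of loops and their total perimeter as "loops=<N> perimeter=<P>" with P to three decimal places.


loops=1 perimeter=7.380

Straddling triangles (8 of 12):
  (v1,v3,v0) [++-] → (-1.04, 0.4347, 0.9153)–(-1.04, -0.805, 0.9153)  len=1.2397
  (v4,v1,v0) [-+-] → (-0.5616, -0.805, 0.9153)–(-1.04, -0.805, 0.9153)  len=0.4784
  (v0,v3,v2) [-+-] → (-1.04, 0.4347, 0.9153)–(-1.04, 0.805, 0.9153)  len=0.3703
  (v5,v1,v4) [++-] → (-0.5616, -0.805, 0.9153)–(1.04, -0.805, 0.9153)  len=1.6016
  (v3,v7,v2) [++-] → (0.5616, 0.805, 0.9153)–(-1.04, 0.805, 0.9153)  len=1.6016
  (v2,v7,v6) [-+-] → (0.5616, 0.805, 0.9153)–(1.04, 0.805, 0.9153)  len=0.4784
  (v6,v5,v4) [-+-] → (1.04, -0.4347, 0.9153)–(1.04, -0.805, 0.9153)  len=0.3703
  (v7,v5,v6) [++-] → (1.04, -0.4347, 0.9153)–(1.04, 0.805, 0.9153)  len=1.2397

Chained into 1 loop(s):
  loop 1: 8 segments, perimeter = 7.3800
Total perimeter = 7.380


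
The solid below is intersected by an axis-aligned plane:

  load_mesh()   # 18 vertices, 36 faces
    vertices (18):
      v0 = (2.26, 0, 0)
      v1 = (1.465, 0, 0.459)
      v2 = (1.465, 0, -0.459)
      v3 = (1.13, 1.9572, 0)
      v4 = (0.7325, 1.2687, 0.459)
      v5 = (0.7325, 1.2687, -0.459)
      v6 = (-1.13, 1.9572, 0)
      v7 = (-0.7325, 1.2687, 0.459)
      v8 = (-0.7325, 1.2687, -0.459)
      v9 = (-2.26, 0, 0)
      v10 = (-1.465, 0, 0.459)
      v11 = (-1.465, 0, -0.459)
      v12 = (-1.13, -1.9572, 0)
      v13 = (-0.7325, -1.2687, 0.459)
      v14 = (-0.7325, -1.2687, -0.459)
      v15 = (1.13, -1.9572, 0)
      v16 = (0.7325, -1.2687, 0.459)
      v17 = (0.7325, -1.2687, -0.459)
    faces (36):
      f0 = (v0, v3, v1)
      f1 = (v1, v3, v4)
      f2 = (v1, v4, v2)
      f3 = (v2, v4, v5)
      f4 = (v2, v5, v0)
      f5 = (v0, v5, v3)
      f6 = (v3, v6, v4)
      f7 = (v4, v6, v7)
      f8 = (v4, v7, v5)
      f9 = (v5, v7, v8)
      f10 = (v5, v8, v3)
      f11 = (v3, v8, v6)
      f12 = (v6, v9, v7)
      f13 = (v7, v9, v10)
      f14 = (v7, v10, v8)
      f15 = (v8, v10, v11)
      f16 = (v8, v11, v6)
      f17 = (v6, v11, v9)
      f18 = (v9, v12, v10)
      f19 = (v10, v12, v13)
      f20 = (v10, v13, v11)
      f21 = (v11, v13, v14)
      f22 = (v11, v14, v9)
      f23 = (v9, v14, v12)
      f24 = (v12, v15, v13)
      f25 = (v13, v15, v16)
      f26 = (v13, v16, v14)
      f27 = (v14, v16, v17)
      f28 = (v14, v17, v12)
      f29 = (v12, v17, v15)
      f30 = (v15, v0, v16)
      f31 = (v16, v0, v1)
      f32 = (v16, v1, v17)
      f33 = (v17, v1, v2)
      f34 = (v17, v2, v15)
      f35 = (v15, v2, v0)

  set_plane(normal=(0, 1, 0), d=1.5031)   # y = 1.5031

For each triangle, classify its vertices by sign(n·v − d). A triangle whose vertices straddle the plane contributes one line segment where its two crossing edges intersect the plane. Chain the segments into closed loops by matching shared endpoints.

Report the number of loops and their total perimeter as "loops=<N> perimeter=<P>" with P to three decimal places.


Straddling triangles (10 of 36):
  (v0,v3,v1) [-+-] → (1.39218, 1.5031, 0)–(1.20773, 1.5031, 0.106495)  len=0.2130
  (v1,v3,v4) [-+-] → (1.20773, 1.5031, 0.106495)–(0.867829, 1.5031, 0.302733)  len=0.3925
  (v0,v5,v3) [--+] → (0.867829, 1.5031, -0.302733)–(1.39218, 1.5031, 0)  len=0.6055
  (v3,v6,v4) [++-] → (0.0984114, 1.5031, 0.302733)–(0.867829, 1.5031, 0.302733)  len=0.7694
  (v4,v6,v7) [-+-] → (0.0984114, 1.5031, 0.302733)–(-0.867829, 1.5031, 0.302733)  len=0.9662
  (v5,v8,v3) [--+] → (-0.0984114, 1.5031, -0.302733)–(0.867829, 1.5031, -0.302733)  len=0.9662
  (v3,v8,v6) [+-+] → (-0.0984114, 1.5031, -0.302733)–(-0.867829, 1.5031, -0.302733)  len=0.7694
  (v6,v9,v7) [+--] → (-1.39218, 1.5031, 0)–(-0.867829, 1.5031, 0.302733)  len=0.6055
  (v8,v11,v6) [--+] → (-1.20773, 1.5031, -0.106495)–(-0.867829, 1.5031, -0.302733)  len=0.3925
  (v6,v11,v9) [+--] → (-1.20773, 1.5031, -0.106495)–(-1.39218, 1.5031, 0)  len=0.2130

Chained into 1 loop(s):
  loop 1: 10 segments, perimeter = 5.8932
Total perimeter = 5.893

loops=1 perimeter=5.893


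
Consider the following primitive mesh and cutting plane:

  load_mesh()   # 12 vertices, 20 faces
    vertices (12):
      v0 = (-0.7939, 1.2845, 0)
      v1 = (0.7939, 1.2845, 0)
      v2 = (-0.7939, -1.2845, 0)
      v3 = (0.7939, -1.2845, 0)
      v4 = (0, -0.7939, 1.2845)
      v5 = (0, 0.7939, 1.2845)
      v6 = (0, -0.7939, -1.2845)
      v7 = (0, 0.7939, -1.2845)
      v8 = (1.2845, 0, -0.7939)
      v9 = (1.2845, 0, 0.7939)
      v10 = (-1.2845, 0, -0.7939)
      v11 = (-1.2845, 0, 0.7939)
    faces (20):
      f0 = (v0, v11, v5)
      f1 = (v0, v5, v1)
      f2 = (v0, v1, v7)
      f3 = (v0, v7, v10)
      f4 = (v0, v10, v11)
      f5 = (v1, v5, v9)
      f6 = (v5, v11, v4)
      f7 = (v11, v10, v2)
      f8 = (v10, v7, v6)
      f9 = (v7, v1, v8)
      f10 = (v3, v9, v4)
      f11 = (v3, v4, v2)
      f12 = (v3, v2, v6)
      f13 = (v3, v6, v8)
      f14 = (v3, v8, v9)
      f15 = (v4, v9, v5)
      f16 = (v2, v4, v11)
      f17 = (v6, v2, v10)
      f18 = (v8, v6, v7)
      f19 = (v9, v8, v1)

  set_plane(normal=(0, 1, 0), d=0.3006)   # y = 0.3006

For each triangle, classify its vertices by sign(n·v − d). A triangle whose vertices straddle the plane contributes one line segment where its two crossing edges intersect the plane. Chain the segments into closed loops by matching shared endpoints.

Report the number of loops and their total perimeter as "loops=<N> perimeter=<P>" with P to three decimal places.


Straddling triangles (10 of 20):
  (v0,v11,v5) [+-+] → (-1.16969, 0.3006, 0.608111)–(-0.798141, 0.3006, 0.979659)  len=0.5254
  (v0,v7,v10) [++-] → (-0.798141, 0.3006, -0.979659)–(-1.16969, 0.3006, -0.608111)  len=0.5254
  (v0,v10,v11) [+--] → (-1.16969, 0.3006, -0.608111)–(-1.16969, 0.3006, 0.608111)  len=1.2162
  (v1,v5,v9) [++-] → (0.798141, 0.3006, 0.979659)–(1.16969, 0.3006, 0.608111)  len=0.5254
  (v5,v11,v4) [+--] → (-0.798141, 0.3006, 0.979659)–(0, 0.3006, 1.2845)  len=0.8544
  (v10,v7,v6) [-+-] → (-0.798141, 0.3006, -0.979659)–(0, 0.3006, -1.2845)  len=0.8544
  (v7,v1,v8) [++-] → (1.16969, 0.3006, -0.608111)–(0.798141, 0.3006, -0.979659)  len=0.5254
  (v4,v9,v5) [--+] → (0.798141, 0.3006, 0.979659)–(0, 0.3006, 1.2845)  len=0.8544
  (v8,v6,v7) [--+] → (0, 0.3006, -1.2845)–(0.798141, 0.3006, -0.979659)  len=0.8544
  (v9,v8,v1) [--+] → (1.16969, 0.3006, -0.608111)–(1.16969, 0.3006, 0.608111)  len=1.2162

Chained into 1 loop(s):
  loop 1: 10 segments, perimeter = 7.9517
Total perimeter = 7.952

loops=1 perimeter=7.952


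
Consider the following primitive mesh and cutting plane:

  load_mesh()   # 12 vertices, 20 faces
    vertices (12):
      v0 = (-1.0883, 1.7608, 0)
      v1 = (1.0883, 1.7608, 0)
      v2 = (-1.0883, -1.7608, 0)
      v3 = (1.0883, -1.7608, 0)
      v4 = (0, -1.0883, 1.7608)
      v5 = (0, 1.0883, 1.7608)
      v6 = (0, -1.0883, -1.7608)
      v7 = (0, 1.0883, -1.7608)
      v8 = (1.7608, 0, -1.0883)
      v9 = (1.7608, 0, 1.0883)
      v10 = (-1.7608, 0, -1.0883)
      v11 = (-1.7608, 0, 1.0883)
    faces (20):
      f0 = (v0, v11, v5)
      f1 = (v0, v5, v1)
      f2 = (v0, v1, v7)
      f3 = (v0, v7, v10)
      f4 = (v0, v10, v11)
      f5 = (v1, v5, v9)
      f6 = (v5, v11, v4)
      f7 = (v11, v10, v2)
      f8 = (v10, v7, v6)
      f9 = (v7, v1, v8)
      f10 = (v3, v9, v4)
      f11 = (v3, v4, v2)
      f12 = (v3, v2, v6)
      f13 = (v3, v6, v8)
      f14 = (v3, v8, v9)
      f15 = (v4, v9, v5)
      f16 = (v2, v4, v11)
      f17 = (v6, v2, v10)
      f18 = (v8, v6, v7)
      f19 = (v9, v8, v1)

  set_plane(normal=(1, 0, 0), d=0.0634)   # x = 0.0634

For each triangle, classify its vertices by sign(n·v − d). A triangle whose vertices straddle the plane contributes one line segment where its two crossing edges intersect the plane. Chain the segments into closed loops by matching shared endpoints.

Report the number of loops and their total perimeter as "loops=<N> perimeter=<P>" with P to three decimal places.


loops=1 perimeter=11.740

Straddling triangles (10 of 20):
  (v0,v5,v1) [--+] → (0.0634, 1.12748, 1.65822)–(0.0634, 1.7608, 0)  len=1.7750
  (v0,v1,v7) [-+-] → (0.0634, 1.7608, 0)–(0.0634, 1.12748, -1.65822)  len=1.7750
  (v1,v5,v9) [+-+] → (0.0634, 1.12748, 1.65822)–(0.0634, 1.04911, 1.73659)  len=0.1108
  (v7,v1,v8) [-++] → (0.0634, 1.12748, -1.65822)–(0.0634, 1.04911, -1.73659)  len=0.1108
  (v3,v9,v4) [++-] → (0.0634, -1.04911, 1.73659)–(0.0634, -1.12748, 1.65822)  len=0.1108
  (v3,v4,v2) [+--] → (0.0634, -1.12748, 1.65822)–(0.0634, -1.7608, 0)  len=1.7750
  (v3,v2,v6) [+--] → (0.0634, -1.7608, 0)–(0.0634, -1.12748, -1.65822)  len=1.7750
  (v3,v6,v8) [+-+] → (0.0634, -1.12748, -1.65822)–(0.0634, -1.04911, -1.73659)  len=0.1108
  (v4,v9,v5) [-+-] → (0.0634, -1.04911, 1.73659)–(0.0634, 1.04911, 1.73659)  len=2.0982
  (v8,v6,v7) [+--] → (0.0634, -1.04911, -1.73659)–(0.0634, 1.04911, -1.73659)  len=2.0982

Chained into 1 loop(s):
  loop 1: 10 segments, perimeter = 11.7399
Total perimeter = 11.740


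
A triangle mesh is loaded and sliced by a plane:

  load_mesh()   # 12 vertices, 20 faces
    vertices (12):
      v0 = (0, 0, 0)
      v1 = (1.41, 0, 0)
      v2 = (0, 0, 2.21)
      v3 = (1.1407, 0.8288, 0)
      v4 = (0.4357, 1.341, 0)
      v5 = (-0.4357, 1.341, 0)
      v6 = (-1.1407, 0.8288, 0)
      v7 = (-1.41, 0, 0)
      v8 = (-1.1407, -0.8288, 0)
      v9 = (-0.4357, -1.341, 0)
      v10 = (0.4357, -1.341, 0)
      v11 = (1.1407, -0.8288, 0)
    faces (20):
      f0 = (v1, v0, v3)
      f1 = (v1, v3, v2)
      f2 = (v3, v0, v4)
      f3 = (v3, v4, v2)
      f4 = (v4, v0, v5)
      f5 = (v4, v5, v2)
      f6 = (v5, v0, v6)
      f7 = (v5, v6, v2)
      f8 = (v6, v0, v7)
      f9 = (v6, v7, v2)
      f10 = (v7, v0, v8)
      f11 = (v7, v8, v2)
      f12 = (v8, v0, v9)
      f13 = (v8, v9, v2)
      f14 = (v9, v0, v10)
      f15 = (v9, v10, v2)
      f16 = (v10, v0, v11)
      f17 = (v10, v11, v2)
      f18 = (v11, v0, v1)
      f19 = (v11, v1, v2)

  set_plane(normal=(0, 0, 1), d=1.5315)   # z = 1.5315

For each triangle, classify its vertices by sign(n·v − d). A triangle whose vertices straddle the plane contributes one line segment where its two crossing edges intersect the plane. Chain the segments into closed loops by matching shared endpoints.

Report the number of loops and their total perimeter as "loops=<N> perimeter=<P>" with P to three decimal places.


loops=1 perimeter=2.675

Straddling triangles (10 of 20):
  (v1,v3,v2) [--+] → (0.35021, 0.254453, 1.5315)–(0.432889, 0, 1.5315)  len=0.2675
  (v3,v4,v2) [--+] → (0.133766, 0.411705, 1.5315)–(0.35021, 0.254453, 1.5315)  len=0.2675
  (v4,v5,v2) [--+] → (-0.133766, 0.411705, 1.5315)–(0.133766, 0.411705, 1.5315)  len=0.2675
  (v5,v6,v2) [--+] → (-0.35021, 0.254453, 1.5315)–(-0.133766, 0.411705, 1.5315)  len=0.2675
  (v6,v7,v2) [--+] → (-0.432889, 0, 1.5315)–(-0.35021, 0.254453, 1.5315)  len=0.2675
  (v7,v8,v2) [--+] → (-0.35021, -0.254453, 1.5315)–(-0.432889, 0, 1.5315)  len=0.2675
  (v8,v9,v2) [--+] → (-0.133766, -0.411705, 1.5315)–(-0.35021, -0.254453, 1.5315)  len=0.2675
  (v9,v10,v2) [--+] → (0.133766, -0.411705, 1.5315)–(-0.133766, -0.411705, 1.5315)  len=0.2675
  (v10,v11,v2) [--+] → (0.35021, -0.254453, 1.5315)–(0.133766, -0.411705, 1.5315)  len=0.2675
  (v11,v1,v2) [--+] → (0.432889, 0, 1.5315)–(0.35021, -0.254453, 1.5315)  len=0.2675

Chained into 1 loop(s):
  loop 1: 10 segments, perimeter = 2.6754
Total perimeter = 2.675


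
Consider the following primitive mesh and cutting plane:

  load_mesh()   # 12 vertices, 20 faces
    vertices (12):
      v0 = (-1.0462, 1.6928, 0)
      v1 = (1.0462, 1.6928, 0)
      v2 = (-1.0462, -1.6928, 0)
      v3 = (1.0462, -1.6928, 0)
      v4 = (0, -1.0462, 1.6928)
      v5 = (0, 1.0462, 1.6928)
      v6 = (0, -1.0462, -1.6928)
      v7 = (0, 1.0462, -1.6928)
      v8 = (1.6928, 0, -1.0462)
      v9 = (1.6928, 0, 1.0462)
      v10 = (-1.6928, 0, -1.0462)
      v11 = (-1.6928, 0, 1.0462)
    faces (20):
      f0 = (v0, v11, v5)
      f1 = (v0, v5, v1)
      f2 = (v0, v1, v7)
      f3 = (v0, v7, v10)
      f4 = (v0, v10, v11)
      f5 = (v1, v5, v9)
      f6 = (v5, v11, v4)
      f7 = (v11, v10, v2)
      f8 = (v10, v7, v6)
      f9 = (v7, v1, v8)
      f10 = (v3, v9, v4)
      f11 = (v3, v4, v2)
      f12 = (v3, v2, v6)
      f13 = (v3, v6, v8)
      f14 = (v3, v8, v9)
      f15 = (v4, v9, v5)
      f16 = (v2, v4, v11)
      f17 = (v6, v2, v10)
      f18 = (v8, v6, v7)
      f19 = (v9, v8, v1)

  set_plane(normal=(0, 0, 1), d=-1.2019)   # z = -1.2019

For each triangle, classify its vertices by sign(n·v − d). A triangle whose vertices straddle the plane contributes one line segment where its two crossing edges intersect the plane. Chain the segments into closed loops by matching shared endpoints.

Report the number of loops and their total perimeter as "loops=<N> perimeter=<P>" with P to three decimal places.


Straddling triangles (8 of 20):
  (v0,v1,v7) [++-] → (0.303391, 1.23371, -1.2019)–(-0.303391, 1.23371, -1.2019)  len=0.6068
  (v0,v7,v10) [+-+] → (-0.303391, 1.23371, -1.2019)–(-1.28518, 0.251923, -1.2019)  len=1.3885
  (v10,v7,v6) [+--] → (-1.28518, 0.251923, -1.2019)–(-1.28518, -0.251923, -1.2019)  len=0.5038
  (v7,v1,v8) [-++] → (0.303391, 1.23371, -1.2019)–(1.28518, 0.251923, -1.2019)  len=1.3885
  (v3,v2,v6) [++-] → (-0.303391, -1.23371, -1.2019)–(0.303391, -1.23371, -1.2019)  len=0.6068
  (v3,v6,v8) [+-+] → (0.303391, -1.23371, -1.2019)–(1.28518, -0.251923, -1.2019)  len=1.3885
  (v6,v2,v10) [-++] → (-0.303391, -1.23371, -1.2019)–(-1.28518, -0.251923, -1.2019)  len=1.3885
  (v8,v6,v7) [+--] → (1.28518, -0.251923, -1.2019)–(1.28518, 0.251923, -1.2019)  len=0.5038

Chained into 1 loop(s):
  loop 1: 8 segments, perimeter = 7.7751
Total perimeter = 7.775

loops=1 perimeter=7.775


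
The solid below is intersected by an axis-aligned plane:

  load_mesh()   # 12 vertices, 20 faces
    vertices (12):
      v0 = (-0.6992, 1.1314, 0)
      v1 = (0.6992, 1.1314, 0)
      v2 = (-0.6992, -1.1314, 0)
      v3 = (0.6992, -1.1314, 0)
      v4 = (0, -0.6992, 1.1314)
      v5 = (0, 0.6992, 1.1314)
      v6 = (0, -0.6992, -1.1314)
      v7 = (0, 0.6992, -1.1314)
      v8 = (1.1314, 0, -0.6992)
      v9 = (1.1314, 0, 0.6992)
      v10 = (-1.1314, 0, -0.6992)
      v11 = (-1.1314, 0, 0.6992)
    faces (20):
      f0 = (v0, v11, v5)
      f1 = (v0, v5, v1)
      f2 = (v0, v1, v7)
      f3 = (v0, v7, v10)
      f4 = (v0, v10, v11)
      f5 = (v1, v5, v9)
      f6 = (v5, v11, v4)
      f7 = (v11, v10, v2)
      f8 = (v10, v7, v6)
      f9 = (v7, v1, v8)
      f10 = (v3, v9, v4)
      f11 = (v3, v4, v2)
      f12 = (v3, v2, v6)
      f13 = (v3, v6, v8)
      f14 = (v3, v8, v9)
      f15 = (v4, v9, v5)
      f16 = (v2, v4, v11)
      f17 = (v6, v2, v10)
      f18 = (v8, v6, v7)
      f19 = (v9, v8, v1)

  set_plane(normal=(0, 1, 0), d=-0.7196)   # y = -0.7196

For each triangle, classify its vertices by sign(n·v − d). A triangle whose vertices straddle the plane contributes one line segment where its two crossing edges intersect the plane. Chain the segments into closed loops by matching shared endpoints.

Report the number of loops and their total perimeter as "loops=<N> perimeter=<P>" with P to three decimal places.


Straddling triangles (8 of 20):
  (v11,v10,v2) [++-] → (-0.856509, -0.7196, -0.254491)–(-0.856509, -0.7196, 0.254491)  len=0.5090
  (v3,v9,v4) [-++] → (0.856509, -0.7196, 0.254491)–(0.0330025, -0.7196, 1.078)  len=1.1646
  (v3,v4,v2) [-+-] → (0.0330025, -0.7196, 1.078)–(-0.0330025, -0.7196, 1.078)  len=0.0660
  (v3,v2,v6) [--+] → (-0.0330025, -0.7196, -1.078)–(0.0330025, -0.7196, -1.078)  len=0.0660
  (v3,v6,v8) [-++] → (0.0330025, -0.7196, -1.078)–(0.856509, -0.7196, -0.254491)  len=1.1646
  (v3,v8,v9) [-++] → (0.856509, -0.7196, -0.254491)–(0.856509, -0.7196, 0.254491)  len=0.5090
  (v2,v4,v11) [-++] → (-0.0330025, -0.7196, 1.078)–(-0.856509, -0.7196, 0.254491)  len=1.1646
  (v6,v2,v10) [+-+] → (-0.0330025, -0.7196, -1.078)–(-0.856509, -0.7196, -0.254491)  len=1.1646

Chained into 1 loop(s):
  loop 1: 8 segments, perimeter = 5.8084
Total perimeter = 5.808

loops=1 perimeter=5.808


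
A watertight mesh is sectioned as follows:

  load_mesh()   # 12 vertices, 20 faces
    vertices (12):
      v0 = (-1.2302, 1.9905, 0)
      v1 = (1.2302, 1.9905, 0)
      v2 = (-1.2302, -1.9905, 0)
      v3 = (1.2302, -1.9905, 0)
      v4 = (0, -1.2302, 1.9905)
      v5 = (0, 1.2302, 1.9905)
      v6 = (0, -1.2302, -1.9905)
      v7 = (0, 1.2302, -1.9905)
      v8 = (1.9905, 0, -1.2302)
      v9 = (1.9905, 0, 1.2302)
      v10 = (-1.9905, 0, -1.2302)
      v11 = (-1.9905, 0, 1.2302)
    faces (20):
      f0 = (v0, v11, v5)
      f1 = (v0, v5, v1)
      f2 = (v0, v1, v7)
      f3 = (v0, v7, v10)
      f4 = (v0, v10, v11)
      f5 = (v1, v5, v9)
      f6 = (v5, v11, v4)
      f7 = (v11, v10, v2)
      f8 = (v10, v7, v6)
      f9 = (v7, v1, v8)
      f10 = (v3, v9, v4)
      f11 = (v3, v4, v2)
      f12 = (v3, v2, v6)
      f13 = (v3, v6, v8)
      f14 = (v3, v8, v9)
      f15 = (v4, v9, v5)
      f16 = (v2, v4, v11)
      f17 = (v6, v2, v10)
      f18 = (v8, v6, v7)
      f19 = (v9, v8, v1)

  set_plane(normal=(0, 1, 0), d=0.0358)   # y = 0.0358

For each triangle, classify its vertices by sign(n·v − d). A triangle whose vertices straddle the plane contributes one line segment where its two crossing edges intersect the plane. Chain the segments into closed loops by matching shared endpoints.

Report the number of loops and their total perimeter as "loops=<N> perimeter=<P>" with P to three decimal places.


loops=1 perimeter=13.358

Straddling triangles (10 of 20):
  (v0,v11,v5) [+-+] → (-1.97683, 0.0358, 1.20807)–(-1.93257, 0.0358, 1.25233)  len=0.0626
  (v0,v7,v10) [++-] → (-1.93257, 0.0358, -1.25233)–(-1.97683, 0.0358, -1.20807)  len=0.0626
  (v0,v10,v11) [+--] → (-1.97683, 0.0358, -1.20807)–(-1.97683, 0.0358, 1.20807)  len=2.4161
  (v1,v5,v9) [++-] → (1.93257, 0.0358, 1.25233)–(1.97683, 0.0358, 1.20807)  len=0.0626
  (v5,v11,v4) [+--] → (-1.93257, 0.0358, 1.25233)–(0, 0.0358, 1.9905)  len=2.0688
  (v10,v7,v6) [-+-] → (-1.93257, 0.0358, -1.25233)–(0, 0.0358, -1.9905)  len=2.0688
  (v7,v1,v8) [++-] → (1.97683, 0.0358, -1.20807)–(1.93257, 0.0358, -1.25233)  len=0.0626
  (v4,v9,v5) [--+] → (1.93257, 0.0358, 1.25233)–(0, 0.0358, 1.9905)  len=2.0688
  (v8,v6,v7) [--+] → (0, 0.0358, -1.9905)–(1.93257, 0.0358, -1.25233)  len=2.0688
  (v9,v8,v1) [--+] → (1.97683, 0.0358, -1.20807)–(1.97683, 0.0358, 1.20807)  len=2.4161

Chained into 1 loop(s):
  loop 1: 10 segments, perimeter = 13.3576
Total perimeter = 13.358


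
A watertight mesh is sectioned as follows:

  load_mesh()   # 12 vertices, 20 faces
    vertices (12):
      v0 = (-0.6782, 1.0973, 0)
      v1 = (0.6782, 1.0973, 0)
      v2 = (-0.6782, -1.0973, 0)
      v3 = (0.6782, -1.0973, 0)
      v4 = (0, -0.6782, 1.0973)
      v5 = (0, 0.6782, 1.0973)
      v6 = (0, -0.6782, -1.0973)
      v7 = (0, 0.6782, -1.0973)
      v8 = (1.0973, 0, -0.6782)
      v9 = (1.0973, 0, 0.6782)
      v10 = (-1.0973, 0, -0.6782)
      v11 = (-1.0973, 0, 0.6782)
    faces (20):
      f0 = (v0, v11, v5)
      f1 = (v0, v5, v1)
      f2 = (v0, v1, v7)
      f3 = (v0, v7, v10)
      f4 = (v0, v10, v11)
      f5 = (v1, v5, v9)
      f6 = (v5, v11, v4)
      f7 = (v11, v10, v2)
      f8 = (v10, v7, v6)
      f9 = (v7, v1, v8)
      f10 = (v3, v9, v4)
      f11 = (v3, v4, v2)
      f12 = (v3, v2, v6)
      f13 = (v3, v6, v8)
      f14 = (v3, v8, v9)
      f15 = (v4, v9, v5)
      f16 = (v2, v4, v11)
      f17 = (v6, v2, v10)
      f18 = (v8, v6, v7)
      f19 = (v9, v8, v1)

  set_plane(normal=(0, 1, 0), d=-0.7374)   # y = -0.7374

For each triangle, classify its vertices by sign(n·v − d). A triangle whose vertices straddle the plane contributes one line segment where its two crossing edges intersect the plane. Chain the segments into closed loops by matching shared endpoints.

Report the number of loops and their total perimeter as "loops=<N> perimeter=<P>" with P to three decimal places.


Straddling triangles (8 of 20):
  (v11,v10,v2) [++-] → (-0.815659, -0.7374, -0.222441)–(-0.815659, -0.7374, 0.222441)  len=0.4449
  (v3,v9,v4) [-++] → (0.815659, -0.7374, 0.222441)–(0.0957992, -0.7374, 0.942301)  len=1.0180
  (v3,v4,v2) [-+-] → (0.0957992, -0.7374, 0.942301)–(-0.0957992, -0.7374, 0.942301)  len=0.1916
  (v3,v2,v6) [--+] → (-0.0957992, -0.7374, -0.942301)–(0.0957992, -0.7374, -0.942301)  len=0.1916
  (v3,v6,v8) [-++] → (0.0957992, -0.7374, -0.942301)–(0.815659, -0.7374, -0.222441)  len=1.0180
  (v3,v8,v9) [-++] → (0.815659, -0.7374, -0.222441)–(0.815659, -0.7374, 0.222441)  len=0.4449
  (v2,v4,v11) [-++] → (-0.0957992, -0.7374, 0.942301)–(-0.815659, -0.7374, 0.222441)  len=1.0180
  (v6,v2,v10) [+-+] → (-0.0957992, -0.7374, -0.942301)–(-0.815659, -0.7374, -0.222441)  len=1.0180

Chained into 1 loop(s):
  loop 1: 8 segments, perimeter = 5.3451
Total perimeter = 5.345

loops=1 perimeter=5.345


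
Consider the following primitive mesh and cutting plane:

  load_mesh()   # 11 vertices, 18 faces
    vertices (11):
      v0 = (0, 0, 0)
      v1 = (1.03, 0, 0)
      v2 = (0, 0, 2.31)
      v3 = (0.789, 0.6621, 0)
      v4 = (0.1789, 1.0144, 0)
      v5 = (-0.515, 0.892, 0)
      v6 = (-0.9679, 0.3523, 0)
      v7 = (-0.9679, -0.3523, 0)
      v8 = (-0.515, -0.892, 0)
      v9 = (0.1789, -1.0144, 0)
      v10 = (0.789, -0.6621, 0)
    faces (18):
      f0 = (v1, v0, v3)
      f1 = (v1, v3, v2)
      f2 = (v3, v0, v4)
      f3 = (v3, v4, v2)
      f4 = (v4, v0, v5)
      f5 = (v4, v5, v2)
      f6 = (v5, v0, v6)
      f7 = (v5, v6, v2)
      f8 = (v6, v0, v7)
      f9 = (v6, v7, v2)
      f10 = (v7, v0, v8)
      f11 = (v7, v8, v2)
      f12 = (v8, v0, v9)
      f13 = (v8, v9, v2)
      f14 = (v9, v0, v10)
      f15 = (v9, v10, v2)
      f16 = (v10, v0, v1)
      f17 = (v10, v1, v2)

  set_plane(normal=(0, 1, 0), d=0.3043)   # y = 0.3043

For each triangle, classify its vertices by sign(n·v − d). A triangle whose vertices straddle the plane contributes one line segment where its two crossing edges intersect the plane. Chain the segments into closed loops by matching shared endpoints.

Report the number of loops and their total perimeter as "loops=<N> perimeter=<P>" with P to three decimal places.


loops=1 perimeter=5.701

Straddling triangles (10 of 18):
  (v1,v0,v3) [--+] → (0.362623, 0.3043, 0)–(0.919237, 0.3043, 0)  len=0.5566
  (v1,v3,v2) [-+-] → (0.919237, 0.3043, 0)–(0.362623, 0.3043, 1.24833)  len=1.3668
  (v3,v0,v4) [+-+] → (0.362623, 0.3043, 0)–(0.0536665, 0.3043, 0)  len=0.3090
  (v3,v4,v2) [++-] → (0.0536665, 0.3043, 1.61705)–(0.362623, 0.3043, 1.24833)  len=0.4810
  (v4,v0,v5) [+-+] → (0.0536665, 0.3043, 0)–(-0.175689, 0.3043, 0)  len=0.2294
  (v4,v5,v2) [++-] → (-0.175689, 0.3043, 1.52196)–(0.0536665, 0.3043, 1.61705)  len=0.2483
  (v5,v0,v6) [+-+] → (-0.175689, 0.3043, 0)–(-0.836026, 0.3043, 0)  len=0.6603
  (v5,v6,v2) [++-] → (-0.836026, 0.3043, 0.314732)–(-0.175689, 0.3043, 1.52196)  len=1.3760
  (v6,v0,v7) [+--] → (-0.836026, 0.3043, 0)–(-0.9679, 0.3043, 0)  len=0.1319
  (v6,v7,v2) [+--] → (-0.9679, 0.3043, 0)–(-0.836026, 0.3043, 0.314732)  len=0.3412

Chained into 1 loop(s):
  loop 1: 10 segments, perimeter = 5.7005
Total perimeter = 5.701


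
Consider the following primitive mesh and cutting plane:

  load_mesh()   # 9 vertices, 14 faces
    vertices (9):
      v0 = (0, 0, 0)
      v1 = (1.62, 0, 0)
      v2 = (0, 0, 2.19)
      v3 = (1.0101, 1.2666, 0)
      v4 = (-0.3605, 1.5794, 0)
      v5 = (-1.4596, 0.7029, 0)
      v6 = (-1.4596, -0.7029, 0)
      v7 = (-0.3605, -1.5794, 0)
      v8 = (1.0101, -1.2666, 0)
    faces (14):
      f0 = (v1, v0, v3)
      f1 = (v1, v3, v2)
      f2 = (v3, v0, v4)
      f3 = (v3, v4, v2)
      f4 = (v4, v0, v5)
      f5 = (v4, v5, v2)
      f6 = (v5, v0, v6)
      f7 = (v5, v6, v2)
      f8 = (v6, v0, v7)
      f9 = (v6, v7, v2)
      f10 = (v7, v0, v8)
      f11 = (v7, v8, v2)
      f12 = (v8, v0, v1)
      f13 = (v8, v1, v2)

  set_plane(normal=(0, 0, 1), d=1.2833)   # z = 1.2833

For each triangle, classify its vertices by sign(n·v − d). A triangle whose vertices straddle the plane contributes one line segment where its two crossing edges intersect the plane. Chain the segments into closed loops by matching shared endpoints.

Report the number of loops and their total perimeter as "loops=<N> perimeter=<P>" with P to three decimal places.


loops=1 perimeter=4.074

Straddling triangles (7 of 14):
  (v1,v3,v2) [--+] → (0.4182, 0.524396, 1.2833)–(0.67071, 0, 1.2833)  len=0.5820
  (v3,v4,v2) [--+] → (-0.149254, 0.6539, 1.2833)–(0.4182, 0.524396, 1.2833)  len=0.5820
  (v4,v5,v2) [--+] → (-0.604301, 0.291013, 1.2833)–(-0.149254, 0.6539, 1.2833)  len=0.5820
  (v5,v6,v2) [--+] → (-0.604301, -0.291013, 1.2833)–(-0.604301, 0.291013, 1.2833)  len=0.5820
  (v6,v7,v2) [--+] → (-0.149254, -0.6539, 1.2833)–(-0.604301, -0.291013, 1.2833)  len=0.5820
  (v7,v8,v2) [--+] → (0.4182, -0.524396, 1.2833)–(-0.149254, -0.6539, 1.2833)  len=0.5820
  (v8,v1,v2) [--+] → (0.67071, 0, 1.2833)–(0.4182, -0.524396, 1.2833)  len=0.5820

Chained into 1 loop(s):
  loop 1: 7 segments, perimeter = 4.0742
Total perimeter = 4.074


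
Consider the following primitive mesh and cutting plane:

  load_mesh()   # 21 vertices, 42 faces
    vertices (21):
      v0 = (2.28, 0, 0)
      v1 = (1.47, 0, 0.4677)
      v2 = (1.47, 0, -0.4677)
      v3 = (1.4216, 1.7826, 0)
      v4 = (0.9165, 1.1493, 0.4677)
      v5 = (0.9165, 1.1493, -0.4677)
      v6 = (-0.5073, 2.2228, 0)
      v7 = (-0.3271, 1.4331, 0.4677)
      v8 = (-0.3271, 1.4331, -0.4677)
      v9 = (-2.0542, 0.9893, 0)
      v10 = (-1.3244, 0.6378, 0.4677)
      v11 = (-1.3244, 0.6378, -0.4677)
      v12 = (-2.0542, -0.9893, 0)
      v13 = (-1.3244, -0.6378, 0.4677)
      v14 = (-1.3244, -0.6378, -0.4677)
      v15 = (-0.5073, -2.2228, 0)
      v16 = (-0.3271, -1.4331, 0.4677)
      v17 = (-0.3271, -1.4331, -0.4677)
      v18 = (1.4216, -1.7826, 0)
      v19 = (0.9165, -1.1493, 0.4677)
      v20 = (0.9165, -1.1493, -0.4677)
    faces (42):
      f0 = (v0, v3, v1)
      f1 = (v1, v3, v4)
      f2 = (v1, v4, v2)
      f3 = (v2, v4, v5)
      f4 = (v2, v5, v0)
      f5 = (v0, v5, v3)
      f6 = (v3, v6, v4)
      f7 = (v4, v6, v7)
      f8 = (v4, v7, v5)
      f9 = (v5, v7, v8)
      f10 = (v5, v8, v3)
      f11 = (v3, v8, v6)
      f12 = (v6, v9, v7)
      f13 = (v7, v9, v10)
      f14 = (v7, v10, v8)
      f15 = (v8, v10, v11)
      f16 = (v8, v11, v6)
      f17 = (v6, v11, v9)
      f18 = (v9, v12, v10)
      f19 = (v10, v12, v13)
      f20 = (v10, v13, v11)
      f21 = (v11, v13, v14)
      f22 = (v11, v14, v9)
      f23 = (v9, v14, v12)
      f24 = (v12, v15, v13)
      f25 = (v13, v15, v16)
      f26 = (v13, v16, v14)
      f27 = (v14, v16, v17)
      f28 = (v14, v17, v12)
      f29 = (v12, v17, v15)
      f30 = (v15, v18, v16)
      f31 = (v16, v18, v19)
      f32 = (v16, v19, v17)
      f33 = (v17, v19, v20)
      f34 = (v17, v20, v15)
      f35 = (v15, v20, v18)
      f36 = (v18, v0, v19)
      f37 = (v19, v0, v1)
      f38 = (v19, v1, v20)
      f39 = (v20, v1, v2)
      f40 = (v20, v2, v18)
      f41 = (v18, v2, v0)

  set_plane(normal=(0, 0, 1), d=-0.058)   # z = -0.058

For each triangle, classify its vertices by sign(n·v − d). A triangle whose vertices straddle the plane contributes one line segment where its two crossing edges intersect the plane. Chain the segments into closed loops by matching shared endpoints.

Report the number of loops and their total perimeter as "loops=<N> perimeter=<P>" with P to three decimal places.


Straddling triangles (28 of 42):
  (v1,v4,v2) [++-] → (1.22757, 0.503387, -0.058)–(1.47, 0, -0.058)  len=0.5587
  (v2,v4,v5) [-+-] → (1.22757, 0.503387, -0.058)–(0.9165, 1.1493, -0.058)  len=0.7169
  (v2,v5,v0) [--+] → (2.11091, 0.142526, -0.058)–(2.17955, 0, -0.058)  len=0.1582
  (v0,v5,v3) [+-+] → (2.11091, 0.142526, -0.058)–(1.35896, 1.70406, -0.058)  len=1.7332
  (v4,v7,v5) [++-] → (0.37181, 1.2736, -0.058)–(0.9165, 1.1493, -0.058)  len=0.5587
  (v5,v7,v8) [-+-] → (0.37181, 1.2736, -0.058)–(-0.3271, 1.4331, -0.058)  len=0.7169
  (v5,v8,v3) [--+] → (1.20474, 1.73926, -0.058)–(1.35896, 1.70406, -0.058)  len=0.1582
  (v3,v8,v6) [+-+] → (1.20474, 1.73926, -0.058)–(-0.484953, 2.12487, -0.058)  len=1.7331
  (v7,v10,v8) [++-] → (-0.763912, 1.08476, -0.058)–(-0.3271, 1.4331, -0.058)  len=0.5587
  (v8,v10,v11) [-+-] → (-0.763912, 1.08476, -0.058)–(-1.3244, 0.6378, -0.058)  len=0.7169
  (v8,v11,v6) [--+] → (-0.608629, 2.02624, -0.058)–(-0.484953, 2.12487, -0.058)  len=0.1582
  (v6,v11,v9) [+-+] → (-0.608629, 2.02624, -0.058)–(-1.9637, 0.94571, -0.058)  len=1.7331
  (v10,v13,v11) [++-] → (-1.3244, 0.0790943, -0.058)–(-1.3244, 0.6378, -0.058)  len=0.5587
  (v11,v13,v14) [-+-] → (-1.3244, 0.0790943, -0.058)–(-1.3244, -0.6378, -0.058)  len=0.7169
  (v11,v14,v9) [--+] → (-1.9637, 0.787522, -0.058)–(-1.9637, 0.94571, -0.058)  len=0.1582
  (v9,v14,v12) [+-+] → (-1.9637, 0.787522, -0.058)–(-1.9637, -0.94571, -0.058)  len=1.7332
  (v13,v16,v14) [++-] → (-0.887588, -0.986137, -0.058)–(-1.3244, -0.6378, -0.058)  len=0.5587
  (v14,v16,v17) [-+-] → (-0.887588, -0.986137, -0.058)–(-0.3271, -1.4331, -0.058)  len=0.7169
  (v14,v17,v12) [--+] → (-1.84002, -1.04434, -0.058)–(-1.9637, -0.94571, -0.058)  len=0.1582
  (v12,v17,v15) [+-+] → (-1.84002, -1.04434, -0.058)–(-0.484953, -2.12487, -0.058)  len=1.7331
  (v16,v19,v17) [++-] → (0.21759, -1.3088, -0.058)–(-0.3271, -1.4331, -0.058)  len=0.5587
  (v17,v19,v20) [-+-] → (0.21759, -1.3088, -0.058)–(0.9165, -1.1493, -0.058)  len=0.7169
  (v17,v20,v15) [--+] → (-0.330733, -2.08967, -0.058)–(-0.484953, -2.12487, -0.058)  len=0.1582
  (v15,v20,v18) [+-+] → (-0.330733, -2.08967, -0.058)–(1.35896, -1.70406, -0.058)  len=1.7331
  (v19,v1,v20) [++-] → (1.15893, -0.645913, -0.058)–(0.9165, -1.1493, -0.058)  len=0.5587
  (v20,v1,v2) [-+-] → (1.15893, -0.645913, -0.058)–(1.47, 0, -0.058)  len=0.7169
  (v20,v2,v18) [--+] → (1.4276, -1.56154, -0.058)–(1.35896, -1.70406, -0.058)  len=0.1582
  (v18,v2,v0) [+-+] → (1.4276, -1.56154, -0.058)–(2.17955, 0, -0.058)  len=1.7332

Chained into 2 loop(s):
  loop 1: 14 segments, perimeter = 8.9292
  loop 2: 14 segments, perimeter = 13.2394
Total perimeter = 22.169

loops=2 perimeter=22.169
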